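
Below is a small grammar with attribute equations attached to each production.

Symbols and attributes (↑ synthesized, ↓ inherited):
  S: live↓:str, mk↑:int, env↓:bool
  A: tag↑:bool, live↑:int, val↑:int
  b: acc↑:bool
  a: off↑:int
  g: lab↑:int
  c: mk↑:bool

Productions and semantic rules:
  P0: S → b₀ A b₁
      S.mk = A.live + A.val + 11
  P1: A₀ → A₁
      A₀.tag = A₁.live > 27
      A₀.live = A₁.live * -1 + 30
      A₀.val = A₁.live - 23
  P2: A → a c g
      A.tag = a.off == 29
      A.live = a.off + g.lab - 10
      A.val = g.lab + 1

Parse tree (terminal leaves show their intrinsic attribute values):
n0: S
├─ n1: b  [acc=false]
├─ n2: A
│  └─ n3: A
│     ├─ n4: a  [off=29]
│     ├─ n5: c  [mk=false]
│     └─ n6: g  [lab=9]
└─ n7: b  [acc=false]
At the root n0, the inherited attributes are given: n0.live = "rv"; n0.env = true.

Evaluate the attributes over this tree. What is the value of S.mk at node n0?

18

1. n0.live = "rv"  [given at root]
2. n0.env = true  [given at root]
3. n1.acc = false  [terminal]
4. n4.off = 29  [terminal]
5. n5.mk = false  [terminal]
6. n6.lab = 9  [terminal]
7. n3.tag = true  [a.off == 29]
8. n3.live = 28  [a.off + g.lab - 10]
9. n3.val = 10  [g.lab + 1]
10. n2.tag = true  [A₁.live > 27]
11. n2.live = 2  [A₁.live * -1 + 30]
12. n2.val = 5  [A₁.live - 23]
13. n7.acc = false  [terminal]
14. n0.mk = 18  [A.live + A.val + 11]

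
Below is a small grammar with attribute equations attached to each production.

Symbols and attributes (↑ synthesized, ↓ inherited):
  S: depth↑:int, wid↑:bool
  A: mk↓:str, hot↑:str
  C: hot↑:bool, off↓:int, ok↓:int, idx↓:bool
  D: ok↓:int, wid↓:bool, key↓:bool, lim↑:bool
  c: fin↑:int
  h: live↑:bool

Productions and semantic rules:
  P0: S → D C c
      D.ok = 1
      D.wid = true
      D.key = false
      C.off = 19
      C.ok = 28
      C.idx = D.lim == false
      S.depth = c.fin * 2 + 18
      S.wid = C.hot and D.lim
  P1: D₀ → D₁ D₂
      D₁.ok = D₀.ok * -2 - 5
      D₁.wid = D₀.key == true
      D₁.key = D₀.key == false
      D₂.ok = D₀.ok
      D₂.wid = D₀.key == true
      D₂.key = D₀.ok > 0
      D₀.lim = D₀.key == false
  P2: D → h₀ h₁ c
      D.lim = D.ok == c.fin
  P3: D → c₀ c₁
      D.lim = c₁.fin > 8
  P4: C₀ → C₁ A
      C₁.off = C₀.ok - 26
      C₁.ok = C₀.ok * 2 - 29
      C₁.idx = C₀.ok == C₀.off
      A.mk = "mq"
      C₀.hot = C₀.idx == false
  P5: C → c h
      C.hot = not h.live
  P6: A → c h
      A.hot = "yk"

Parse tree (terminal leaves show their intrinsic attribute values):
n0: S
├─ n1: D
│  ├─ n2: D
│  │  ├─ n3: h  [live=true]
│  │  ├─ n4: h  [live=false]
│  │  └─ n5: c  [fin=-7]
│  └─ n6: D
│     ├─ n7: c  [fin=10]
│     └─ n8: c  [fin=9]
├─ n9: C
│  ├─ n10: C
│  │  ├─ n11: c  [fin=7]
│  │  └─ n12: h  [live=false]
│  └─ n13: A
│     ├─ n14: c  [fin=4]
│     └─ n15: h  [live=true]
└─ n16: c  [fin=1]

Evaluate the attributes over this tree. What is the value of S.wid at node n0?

true

1. n1.ok = 1  [1]
2. n1.wid = true  [true]
3. n1.key = false  [false]
4. n2.ok = -7  [D₀.ok * -2 - 5]
5. n2.wid = false  [D₀.key == true]
6. n2.key = true  [D₀.key == false]
7. n3.live = true  [terminal]
8. n4.live = false  [terminal]
9. n5.fin = -7  [terminal]
10. n2.lim = true  [D.ok == c.fin]
11. n6.ok = 1  [D₀.ok]
12. n6.wid = false  [D₀.key == true]
13. n6.key = true  [D₀.ok > 0]
14. n7.fin = 10  [terminal]
15. n8.fin = 9  [terminal]
16. n6.lim = true  [c₁.fin > 8]
17. n1.lim = true  [D₀.key == false]
18. n9.off = 19  [19]
19. n9.ok = 28  [28]
20. n9.idx = false  [D.lim == false]
21. n10.off = 2  [C₀.ok - 26]
22. n10.ok = 27  [C₀.ok * 2 - 29]
23. n10.idx = false  [C₀.ok == C₀.off]
24. n11.fin = 7  [terminal]
25. n12.live = false  [terminal]
26. n10.hot = true  [not h.live]
27. n13.mk = "mq"  ["mq"]
28. n14.fin = 4  [terminal]
29. n15.live = true  [terminal]
30. n13.hot = "yk"  ["yk"]
31. n9.hot = true  [C₀.idx == false]
32. n16.fin = 1  [terminal]
33. n0.depth = 20  [c.fin * 2 + 18]
34. n0.wid = true  [C.hot and D.lim]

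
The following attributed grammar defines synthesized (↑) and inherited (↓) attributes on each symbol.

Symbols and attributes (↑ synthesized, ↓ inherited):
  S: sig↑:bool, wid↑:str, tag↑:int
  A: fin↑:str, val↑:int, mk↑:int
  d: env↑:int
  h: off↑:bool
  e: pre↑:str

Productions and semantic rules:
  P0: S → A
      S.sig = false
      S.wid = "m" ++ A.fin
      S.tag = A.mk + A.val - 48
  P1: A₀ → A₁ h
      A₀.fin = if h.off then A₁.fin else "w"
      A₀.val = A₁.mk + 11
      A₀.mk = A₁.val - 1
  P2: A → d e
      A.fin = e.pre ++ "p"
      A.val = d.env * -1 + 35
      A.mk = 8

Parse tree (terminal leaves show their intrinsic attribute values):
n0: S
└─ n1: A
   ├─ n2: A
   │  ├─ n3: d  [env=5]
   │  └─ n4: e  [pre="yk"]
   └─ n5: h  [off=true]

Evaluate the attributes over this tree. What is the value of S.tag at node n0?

1. n3.env = 5  [terminal]
2. n4.pre = "yk"  [terminal]
3. n2.fin = "ykp"  [e.pre ++ "p"]
4. n2.val = 30  [d.env * -1 + 35]
5. n2.mk = 8  [8]
6. n5.off = true  [terminal]
7. n1.fin = "ykp"  [if h.off then A₁.fin else "w"]
8. n1.val = 19  [A₁.mk + 11]
9. n1.mk = 29  [A₁.val - 1]
10. n0.sig = false  [false]
11. n0.wid = "mykp"  ["m" ++ A.fin]
12. n0.tag = 0  [A.mk + A.val - 48]

0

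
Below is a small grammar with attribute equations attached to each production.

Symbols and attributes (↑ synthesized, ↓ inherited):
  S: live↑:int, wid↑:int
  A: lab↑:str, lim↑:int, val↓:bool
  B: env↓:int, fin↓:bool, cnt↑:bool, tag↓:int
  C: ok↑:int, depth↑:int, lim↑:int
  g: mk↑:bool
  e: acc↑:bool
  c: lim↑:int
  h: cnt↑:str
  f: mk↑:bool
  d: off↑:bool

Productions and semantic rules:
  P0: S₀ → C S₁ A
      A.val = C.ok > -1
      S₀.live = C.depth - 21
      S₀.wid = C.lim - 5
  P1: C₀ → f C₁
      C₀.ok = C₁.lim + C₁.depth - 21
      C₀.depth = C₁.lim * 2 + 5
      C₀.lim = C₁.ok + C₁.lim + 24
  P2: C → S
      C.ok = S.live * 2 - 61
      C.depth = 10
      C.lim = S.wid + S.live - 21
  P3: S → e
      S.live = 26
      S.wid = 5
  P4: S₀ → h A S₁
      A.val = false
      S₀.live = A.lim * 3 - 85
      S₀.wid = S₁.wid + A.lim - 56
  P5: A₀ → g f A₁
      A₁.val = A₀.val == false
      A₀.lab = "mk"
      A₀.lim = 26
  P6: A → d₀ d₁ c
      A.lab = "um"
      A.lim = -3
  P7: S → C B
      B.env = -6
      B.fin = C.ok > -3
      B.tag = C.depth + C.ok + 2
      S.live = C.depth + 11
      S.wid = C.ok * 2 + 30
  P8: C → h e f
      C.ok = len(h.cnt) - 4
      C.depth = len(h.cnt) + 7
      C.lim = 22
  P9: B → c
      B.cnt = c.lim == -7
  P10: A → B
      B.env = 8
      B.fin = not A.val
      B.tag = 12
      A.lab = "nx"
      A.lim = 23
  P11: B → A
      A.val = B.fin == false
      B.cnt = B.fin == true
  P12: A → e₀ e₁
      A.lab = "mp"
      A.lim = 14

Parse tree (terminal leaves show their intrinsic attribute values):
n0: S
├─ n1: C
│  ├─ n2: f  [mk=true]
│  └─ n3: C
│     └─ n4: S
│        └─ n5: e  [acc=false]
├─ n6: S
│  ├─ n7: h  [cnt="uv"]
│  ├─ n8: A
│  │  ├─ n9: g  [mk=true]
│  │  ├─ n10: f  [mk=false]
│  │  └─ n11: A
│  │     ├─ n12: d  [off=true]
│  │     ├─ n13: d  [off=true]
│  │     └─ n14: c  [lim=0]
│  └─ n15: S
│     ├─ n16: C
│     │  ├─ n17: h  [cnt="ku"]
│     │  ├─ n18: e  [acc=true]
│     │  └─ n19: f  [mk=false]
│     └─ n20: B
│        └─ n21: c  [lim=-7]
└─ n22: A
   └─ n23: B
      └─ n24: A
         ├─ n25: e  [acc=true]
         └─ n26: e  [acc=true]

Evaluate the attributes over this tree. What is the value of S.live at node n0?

4

1. n2.mk = true  [terminal]
2. n5.acc = false  [terminal]
3. n4.live = 26  [26]
4. n4.wid = 5  [5]
5. n3.ok = -9  [S.live * 2 - 61]
6. n3.depth = 10  [10]
7. n3.lim = 10  [S.wid + S.live - 21]
8. n1.ok = -1  [C₁.lim + C₁.depth - 21]
9. n1.depth = 25  [C₁.lim * 2 + 5]
10. n1.lim = 25  [C₁.ok + C₁.lim + 24]
11. n7.cnt = "uv"  [terminal]
12. n8.val = false  [false]
13. n9.mk = true  [terminal]
14. n10.mk = false  [terminal]
15. n11.val = true  [A₀.val == false]
16. n12.off = true  [terminal]
17. n13.off = true  [terminal]
18. n14.lim = 0  [terminal]
19. n11.lab = "um"  ["um"]
20. n11.lim = -3  [-3]
21. n8.lab = "mk"  ["mk"]
22. n8.lim = 26  [26]
23. n17.cnt = "ku"  [terminal]
24. n18.acc = true  [terminal]
25. n19.mk = false  [terminal]
26. n16.ok = -2  [len(h.cnt) - 4]
27. n16.depth = 9  [len(h.cnt) + 7]
28. n16.lim = 22  [22]
29. n20.env = -6  [-6]
30. n20.fin = true  [C.ok > -3]
31. n20.tag = 9  [C.depth + C.ok + 2]
32. n21.lim = -7  [terminal]
33. n20.cnt = true  [c.lim == -7]
34. n15.live = 20  [C.depth + 11]
35. n15.wid = 26  [C.ok * 2 + 30]
36. n6.live = -7  [A.lim * 3 - 85]
37. n6.wid = -4  [S₁.wid + A.lim - 56]
38. n22.val = false  [C.ok > -1]
39. n23.env = 8  [8]
40. n23.fin = true  [not A.val]
41. n23.tag = 12  [12]
42. n24.val = false  [B.fin == false]
43. n25.acc = true  [terminal]
44. n26.acc = true  [terminal]
45. n24.lab = "mp"  ["mp"]
46. n24.lim = 14  [14]
47. n23.cnt = true  [B.fin == true]
48. n22.lab = "nx"  ["nx"]
49. n22.lim = 23  [23]
50. n0.live = 4  [C.depth - 21]
51. n0.wid = 20  [C.lim - 5]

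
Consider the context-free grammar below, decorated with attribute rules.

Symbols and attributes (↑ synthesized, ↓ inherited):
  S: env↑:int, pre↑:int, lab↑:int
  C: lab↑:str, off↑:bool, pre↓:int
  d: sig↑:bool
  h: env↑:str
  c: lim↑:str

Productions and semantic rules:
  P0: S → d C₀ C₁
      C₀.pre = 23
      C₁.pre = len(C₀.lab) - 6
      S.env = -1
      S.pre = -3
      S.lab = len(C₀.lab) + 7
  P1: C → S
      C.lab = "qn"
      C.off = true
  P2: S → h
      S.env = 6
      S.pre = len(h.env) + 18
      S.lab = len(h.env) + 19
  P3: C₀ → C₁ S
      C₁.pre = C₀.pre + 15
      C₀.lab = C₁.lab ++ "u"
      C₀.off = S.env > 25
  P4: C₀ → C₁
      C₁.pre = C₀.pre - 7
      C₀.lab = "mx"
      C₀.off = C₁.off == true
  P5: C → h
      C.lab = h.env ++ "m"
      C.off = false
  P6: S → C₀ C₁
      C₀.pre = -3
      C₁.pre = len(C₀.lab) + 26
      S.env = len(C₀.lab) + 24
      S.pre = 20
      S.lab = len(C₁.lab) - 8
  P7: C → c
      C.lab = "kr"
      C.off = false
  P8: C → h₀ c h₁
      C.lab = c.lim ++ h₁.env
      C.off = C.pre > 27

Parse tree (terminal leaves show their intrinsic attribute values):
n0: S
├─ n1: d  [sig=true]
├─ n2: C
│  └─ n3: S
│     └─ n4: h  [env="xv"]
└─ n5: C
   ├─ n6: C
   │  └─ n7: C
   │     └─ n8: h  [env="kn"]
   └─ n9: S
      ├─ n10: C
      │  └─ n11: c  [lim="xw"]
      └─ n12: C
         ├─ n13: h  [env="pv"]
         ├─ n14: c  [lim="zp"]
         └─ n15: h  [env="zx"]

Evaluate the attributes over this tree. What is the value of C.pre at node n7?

4

1. n1.sig = true  [terminal]
2. n2.pre = 23  [23]
3. n4.env = "xv"  [terminal]
4. n3.env = 6  [6]
5. n3.pre = 20  [len(h.env) + 18]
6. n3.lab = 21  [len(h.env) + 19]
7. n2.lab = "qn"  ["qn"]
8. n2.off = true  [true]
9. n5.pre = -4  [len(C₀.lab) - 6]
10. n6.pre = 11  [C₀.pre + 15]
11. n7.pre = 4  [C₀.pre - 7]
12. n8.env = "kn"  [terminal]
13. n7.lab = "knm"  [h.env ++ "m"]
14. n7.off = false  [false]
15. n6.lab = "mx"  ["mx"]
16. n6.off = false  [C₁.off == true]
17. n10.pre = -3  [-3]
18. n11.lim = "xw"  [terminal]
19. n10.lab = "kr"  ["kr"]
20. n10.off = false  [false]
21. n12.pre = 28  [len(C₀.lab) + 26]
22. n13.env = "pv"  [terminal]
23. n14.lim = "zp"  [terminal]
24. n15.env = "zx"  [terminal]
25. n12.lab = "zpzx"  [c.lim ++ h₁.env]
26. n12.off = true  [C.pre > 27]
27. n9.env = 26  [len(C₀.lab) + 24]
28. n9.pre = 20  [20]
29. n9.lab = -4  [len(C₁.lab) - 8]
30. n5.lab = "mxu"  [C₁.lab ++ "u"]
31. n5.off = true  [S.env > 25]
32. n0.env = -1  [-1]
33. n0.pre = -3  [-3]
34. n0.lab = 9  [len(C₀.lab) + 7]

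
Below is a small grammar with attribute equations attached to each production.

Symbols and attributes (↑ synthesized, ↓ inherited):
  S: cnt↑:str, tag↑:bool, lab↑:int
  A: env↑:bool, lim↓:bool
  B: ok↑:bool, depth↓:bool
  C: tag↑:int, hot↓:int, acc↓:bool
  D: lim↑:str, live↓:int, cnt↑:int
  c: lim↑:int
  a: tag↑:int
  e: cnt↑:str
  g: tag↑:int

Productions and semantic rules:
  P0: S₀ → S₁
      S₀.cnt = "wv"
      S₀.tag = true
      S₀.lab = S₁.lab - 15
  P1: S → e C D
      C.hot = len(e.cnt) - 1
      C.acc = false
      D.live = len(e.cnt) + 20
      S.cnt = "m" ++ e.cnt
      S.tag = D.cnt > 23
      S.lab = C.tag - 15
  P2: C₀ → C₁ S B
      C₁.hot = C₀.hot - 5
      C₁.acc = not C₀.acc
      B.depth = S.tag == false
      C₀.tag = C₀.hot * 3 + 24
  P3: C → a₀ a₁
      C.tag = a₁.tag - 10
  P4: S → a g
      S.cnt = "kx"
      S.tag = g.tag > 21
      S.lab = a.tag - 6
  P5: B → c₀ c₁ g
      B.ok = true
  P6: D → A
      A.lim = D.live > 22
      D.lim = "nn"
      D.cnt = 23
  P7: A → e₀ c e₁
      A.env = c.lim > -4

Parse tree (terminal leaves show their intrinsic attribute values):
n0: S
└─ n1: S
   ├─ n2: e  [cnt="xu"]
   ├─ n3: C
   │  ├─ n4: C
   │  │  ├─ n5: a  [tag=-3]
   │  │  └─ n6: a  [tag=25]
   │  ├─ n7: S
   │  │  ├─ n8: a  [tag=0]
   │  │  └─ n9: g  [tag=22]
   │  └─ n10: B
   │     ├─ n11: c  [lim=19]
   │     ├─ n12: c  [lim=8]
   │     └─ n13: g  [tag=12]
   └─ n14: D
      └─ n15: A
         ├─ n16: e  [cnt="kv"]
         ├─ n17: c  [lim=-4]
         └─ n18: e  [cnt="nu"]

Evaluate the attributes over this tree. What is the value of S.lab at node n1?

12

1. n2.cnt = "xu"  [terminal]
2. n3.hot = 1  [len(e.cnt) - 1]
3. n3.acc = false  [false]
4. n4.hot = -4  [C₀.hot - 5]
5. n4.acc = true  [not C₀.acc]
6. n5.tag = -3  [terminal]
7. n6.tag = 25  [terminal]
8. n4.tag = 15  [a₁.tag - 10]
9. n8.tag = 0  [terminal]
10. n9.tag = 22  [terminal]
11. n7.cnt = "kx"  ["kx"]
12. n7.tag = true  [g.tag > 21]
13. n7.lab = -6  [a.tag - 6]
14. n10.depth = false  [S.tag == false]
15. n11.lim = 19  [terminal]
16. n12.lim = 8  [terminal]
17. n13.tag = 12  [terminal]
18. n10.ok = true  [true]
19. n3.tag = 27  [C₀.hot * 3 + 24]
20. n14.live = 22  [len(e.cnt) + 20]
21. n15.lim = false  [D.live > 22]
22. n16.cnt = "kv"  [terminal]
23. n17.lim = -4  [terminal]
24. n18.cnt = "nu"  [terminal]
25. n15.env = false  [c.lim > -4]
26. n14.lim = "nn"  ["nn"]
27. n14.cnt = 23  [23]
28. n1.cnt = "mxu"  ["m" ++ e.cnt]
29. n1.tag = false  [D.cnt > 23]
30. n1.lab = 12  [C.tag - 15]
31. n0.cnt = "wv"  ["wv"]
32. n0.tag = true  [true]
33. n0.lab = -3  [S₁.lab - 15]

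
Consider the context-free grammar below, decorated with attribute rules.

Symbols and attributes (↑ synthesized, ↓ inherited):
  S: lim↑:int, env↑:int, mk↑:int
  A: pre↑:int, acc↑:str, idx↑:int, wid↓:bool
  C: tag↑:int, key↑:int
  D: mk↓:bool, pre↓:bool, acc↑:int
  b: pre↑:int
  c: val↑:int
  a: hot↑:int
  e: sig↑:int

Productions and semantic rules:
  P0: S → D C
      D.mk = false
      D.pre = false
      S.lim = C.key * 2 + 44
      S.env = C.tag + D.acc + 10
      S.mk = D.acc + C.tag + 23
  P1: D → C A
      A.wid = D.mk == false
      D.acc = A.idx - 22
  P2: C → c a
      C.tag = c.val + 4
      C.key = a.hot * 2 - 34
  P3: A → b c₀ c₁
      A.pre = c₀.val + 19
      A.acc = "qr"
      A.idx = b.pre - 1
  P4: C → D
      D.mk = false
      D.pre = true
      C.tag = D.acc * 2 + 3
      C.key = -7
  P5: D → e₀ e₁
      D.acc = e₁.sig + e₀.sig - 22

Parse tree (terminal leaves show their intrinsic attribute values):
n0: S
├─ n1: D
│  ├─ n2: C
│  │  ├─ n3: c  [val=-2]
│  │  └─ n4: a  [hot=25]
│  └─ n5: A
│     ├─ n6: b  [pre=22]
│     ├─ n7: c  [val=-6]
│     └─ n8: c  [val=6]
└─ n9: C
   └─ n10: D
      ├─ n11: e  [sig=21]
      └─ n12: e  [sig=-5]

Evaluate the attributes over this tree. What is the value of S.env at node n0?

0

1. n1.mk = false  [false]
2. n1.pre = false  [false]
3. n3.val = -2  [terminal]
4. n4.hot = 25  [terminal]
5. n2.tag = 2  [c.val + 4]
6. n2.key = 16  [a.hot * 2 - 34]
7. n5.wid = true  [D.mk == false]
8. n6.pre = 22  [terminal]
9. n7.val = -6  [terminal]
10. n8.val = 6  [terminal]
11. n5.pre = 13  [c₀.val + 19]
12. n5.acc = "qr"  ["qr"]
13. n5.idx = 21  [b.pre - 1]
14. n1.acc = -1  [A.idx - 22]
15. n10.mk = false  [false]
16. n10.pre = true  [true]
17. n11.sig = 21  [terminal]
18. n12.sig = -5  [terminal]
19. n10.acc = -6  [e₁.sig + e₀.sig - 22]
20. n9.tag = -9  [D.acc * 2 + 3]
21. n9.key = -7  [-7]
22. n0.lim = 30  [C.key * 2 + 44]
23. n0.env = 0  [C.tag + D.acc + 10]
24. n0.mk = 13  [D.acc + C.tag + 23]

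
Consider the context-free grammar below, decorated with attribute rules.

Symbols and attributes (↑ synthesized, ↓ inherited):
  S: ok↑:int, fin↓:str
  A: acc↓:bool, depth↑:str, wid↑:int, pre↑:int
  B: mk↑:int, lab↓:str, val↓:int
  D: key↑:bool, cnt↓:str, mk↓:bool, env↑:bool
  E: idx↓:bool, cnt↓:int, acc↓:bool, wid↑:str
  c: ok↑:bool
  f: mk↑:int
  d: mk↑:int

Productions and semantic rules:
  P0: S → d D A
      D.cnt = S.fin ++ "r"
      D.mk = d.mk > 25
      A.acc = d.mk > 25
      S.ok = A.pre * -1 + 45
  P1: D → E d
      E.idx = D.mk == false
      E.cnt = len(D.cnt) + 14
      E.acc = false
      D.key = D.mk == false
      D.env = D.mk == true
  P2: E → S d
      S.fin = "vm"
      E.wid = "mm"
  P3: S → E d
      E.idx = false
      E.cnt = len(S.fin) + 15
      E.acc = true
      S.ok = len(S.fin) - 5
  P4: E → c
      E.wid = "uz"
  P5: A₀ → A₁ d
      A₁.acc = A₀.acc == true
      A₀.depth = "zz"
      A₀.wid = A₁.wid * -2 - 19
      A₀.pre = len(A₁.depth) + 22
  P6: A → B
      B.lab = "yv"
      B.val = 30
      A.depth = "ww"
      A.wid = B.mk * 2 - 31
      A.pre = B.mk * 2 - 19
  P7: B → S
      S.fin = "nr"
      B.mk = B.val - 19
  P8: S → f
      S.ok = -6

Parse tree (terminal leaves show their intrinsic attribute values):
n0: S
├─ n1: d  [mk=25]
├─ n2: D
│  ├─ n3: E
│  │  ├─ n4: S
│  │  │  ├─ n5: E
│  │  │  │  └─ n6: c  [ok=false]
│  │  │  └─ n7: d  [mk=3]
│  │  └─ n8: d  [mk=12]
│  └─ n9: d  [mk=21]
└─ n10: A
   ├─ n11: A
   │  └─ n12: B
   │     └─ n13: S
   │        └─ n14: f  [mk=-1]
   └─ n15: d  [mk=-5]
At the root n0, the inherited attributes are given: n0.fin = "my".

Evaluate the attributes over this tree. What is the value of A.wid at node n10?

1. n0.fin = "my"  [given at root]
2. n1.mk = 25  [terminal]
3. n2.cnt = "myr"  [S.fin ++ "r"]
4. n2.mk = false  [d.mk > 25]
5. n3.idx = true  [D.mk == false]
6. n3.cnt = 17  [len(D.cnt) + 14]
7. n3.acc = false  [false]
8. n4.fin = "vm"  ["vm"]
9. n5.idx = false  [false]
10. n5.cnt = 17  [len(S.fin) + 15]
11. n5.acc = true  [true]
12. n6.ok = false  [terminal]
13. n5.wid = "uz"  ["uz"]
14. n7.mk = 3  [terminal]
15. n4.ok = -3  [len(S.fin) - 5]
16. n8.mk = 12  [terminal]
17. n3.wid = "mm"  ["mm"]
18. n9.mk = 21  [terminal]
19. n2.key = true  [D.mk == false]
20. n2.env = false  [D.mk == true]
21. n10.acc = false  [d.mk > 25]
22. n11.acc = false  [A₀.acc == true]
23. n12.lab = "yv"  ["yv"]
24. n12.val = 30  [30]
25. n13.fin = "nr"  ["nr"]
26. n14.mk = -1  [terminal]
27. n13.ok = -6  [-6]
28. n12.mk = 11  [B.val - 19]
29. n11.depth = "ww"  ["ww"]
30. n11.wid = -9  [B.mk * 2 - 31]
31. n11.pre = 3  [B.mk * 2 - 19]
32. n15.mk = -5  [terminal]
33. n10.depth = "zz"  ["zz"]
34. n10.wid = -1  [A₁.wid * -2 - 19]
35. n10.pre = 24  [len(A₁.depth) + 22]
36. n0.ok = 21  [A.pre * -1 + 45]

-1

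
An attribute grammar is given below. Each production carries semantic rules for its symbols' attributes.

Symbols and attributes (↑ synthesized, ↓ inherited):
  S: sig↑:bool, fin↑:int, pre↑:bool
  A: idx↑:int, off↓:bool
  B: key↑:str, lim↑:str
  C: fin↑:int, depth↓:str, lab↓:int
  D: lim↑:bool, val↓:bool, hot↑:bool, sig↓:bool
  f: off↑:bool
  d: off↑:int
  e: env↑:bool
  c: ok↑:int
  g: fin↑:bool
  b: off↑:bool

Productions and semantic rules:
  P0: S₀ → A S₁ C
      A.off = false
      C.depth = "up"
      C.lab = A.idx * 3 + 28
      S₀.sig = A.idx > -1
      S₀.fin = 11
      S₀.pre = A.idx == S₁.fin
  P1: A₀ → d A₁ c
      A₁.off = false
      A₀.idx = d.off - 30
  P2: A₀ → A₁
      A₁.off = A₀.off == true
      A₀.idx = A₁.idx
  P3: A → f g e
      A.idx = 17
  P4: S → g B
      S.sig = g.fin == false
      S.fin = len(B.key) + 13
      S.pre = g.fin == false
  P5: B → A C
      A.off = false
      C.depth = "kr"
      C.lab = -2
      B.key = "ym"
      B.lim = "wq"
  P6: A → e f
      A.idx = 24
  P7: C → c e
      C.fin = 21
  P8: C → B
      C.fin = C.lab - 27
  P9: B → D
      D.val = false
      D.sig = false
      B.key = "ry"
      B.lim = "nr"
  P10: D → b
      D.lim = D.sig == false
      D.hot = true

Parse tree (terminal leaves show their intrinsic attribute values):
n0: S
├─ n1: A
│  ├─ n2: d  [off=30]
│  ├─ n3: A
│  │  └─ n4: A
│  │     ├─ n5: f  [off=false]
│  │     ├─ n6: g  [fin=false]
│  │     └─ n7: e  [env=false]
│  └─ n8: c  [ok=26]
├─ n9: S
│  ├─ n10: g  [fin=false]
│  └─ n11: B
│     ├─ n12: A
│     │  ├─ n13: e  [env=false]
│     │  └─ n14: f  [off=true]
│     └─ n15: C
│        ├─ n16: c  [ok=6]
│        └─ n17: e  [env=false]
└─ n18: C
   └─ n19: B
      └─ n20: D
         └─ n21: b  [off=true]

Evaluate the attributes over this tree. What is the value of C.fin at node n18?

1

1. n1.off = false  [false]
2. n2.off = 30  [terminal]
3. n3.off = false  [false]
4. n4.off = false  [A₀.off == true]
5. n5.off = false  [terminal]
6. n6.fin = false  [terminal]
7. n7.env = false  [terminal]
8. n4.idx = 17  [17]
9. n3.idx = 17  [A₁.idx]
10. n8.ok = 26  [terminal]
11. n1.idx = 0  [d.off - 30]
12. n10.fin = false  [terminal]
13. n12.off = false  [false]
14. n13.env = false  [terminal]
15. n14.off = true  [terminal]
16. n12.idx = 24  [24]
17. n15.depth = "kr"  ["kr"]
18. n15.lab = -2  [-2]
19. n16.ok = 6  [terminal]
20. n17.env = false  [terminal]
21. n15.fin = 21  [21]
22. n11.key = "ym"  ["ym"]
23. n11.lim = "wq"  ["wq"]
24. n9.sig = true  [g.fin == false]
25. n9.fin = 15  [len(B.key) + 13]
26. n9.pre = true  [g.fin == false]
27. n18.depth = "up"  ["up"]
28. n18.lab = 28  [A.idx * 3 + 28]
29. n20.val = false  [false]
30. n20.sig = false  [false]
31. n21.off = true  [terminal]
32. n20.lim = true  [D.sig == false]
33. n20.hot = true  [true]
34. n19.key = "ry"  ["ry"]
35. n19.lim = "nr"  ["nr"]
36. n18.fin = 1  [C.lab - 27]
37. n0.sig = true  [A.idx > -1]
38. n0.fin = 11  [11]
39. n0.pre = false  [A.idx == S₁.fin]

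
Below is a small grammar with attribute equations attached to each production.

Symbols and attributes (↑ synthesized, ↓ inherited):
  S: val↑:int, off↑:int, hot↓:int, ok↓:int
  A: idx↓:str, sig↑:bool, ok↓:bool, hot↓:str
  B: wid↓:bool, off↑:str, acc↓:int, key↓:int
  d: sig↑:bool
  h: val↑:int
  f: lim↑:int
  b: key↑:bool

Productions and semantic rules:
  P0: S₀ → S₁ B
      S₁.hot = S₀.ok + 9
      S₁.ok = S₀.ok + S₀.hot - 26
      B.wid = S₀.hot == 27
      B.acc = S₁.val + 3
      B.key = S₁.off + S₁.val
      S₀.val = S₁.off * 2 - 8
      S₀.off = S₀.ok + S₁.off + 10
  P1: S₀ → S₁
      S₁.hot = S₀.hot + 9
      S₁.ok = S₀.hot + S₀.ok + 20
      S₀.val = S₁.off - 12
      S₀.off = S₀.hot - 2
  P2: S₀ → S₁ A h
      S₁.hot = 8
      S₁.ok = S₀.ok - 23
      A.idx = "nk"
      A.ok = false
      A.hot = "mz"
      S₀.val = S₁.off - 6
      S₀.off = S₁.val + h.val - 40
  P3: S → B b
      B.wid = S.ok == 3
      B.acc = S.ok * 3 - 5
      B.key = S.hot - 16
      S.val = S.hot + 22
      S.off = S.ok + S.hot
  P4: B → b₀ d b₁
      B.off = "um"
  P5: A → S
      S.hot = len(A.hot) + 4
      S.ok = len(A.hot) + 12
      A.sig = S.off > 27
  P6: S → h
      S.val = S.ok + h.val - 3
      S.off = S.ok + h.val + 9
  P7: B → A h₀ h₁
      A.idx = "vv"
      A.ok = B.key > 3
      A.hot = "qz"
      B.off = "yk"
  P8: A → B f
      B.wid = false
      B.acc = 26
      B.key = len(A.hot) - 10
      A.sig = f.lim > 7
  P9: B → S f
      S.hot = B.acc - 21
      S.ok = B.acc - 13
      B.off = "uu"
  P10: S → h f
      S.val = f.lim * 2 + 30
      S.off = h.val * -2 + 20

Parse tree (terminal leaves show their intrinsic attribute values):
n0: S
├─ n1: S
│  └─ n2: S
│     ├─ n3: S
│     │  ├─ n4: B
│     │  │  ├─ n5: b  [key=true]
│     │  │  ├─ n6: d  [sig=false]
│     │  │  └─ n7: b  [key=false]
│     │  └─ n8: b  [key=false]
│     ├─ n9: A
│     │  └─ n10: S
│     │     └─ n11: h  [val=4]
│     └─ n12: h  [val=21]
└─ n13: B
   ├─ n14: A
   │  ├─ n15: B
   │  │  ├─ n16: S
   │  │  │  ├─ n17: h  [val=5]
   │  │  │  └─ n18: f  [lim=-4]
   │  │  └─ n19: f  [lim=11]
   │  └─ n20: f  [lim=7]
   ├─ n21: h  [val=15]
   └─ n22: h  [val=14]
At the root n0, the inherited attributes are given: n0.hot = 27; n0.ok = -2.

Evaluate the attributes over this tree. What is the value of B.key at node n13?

4

1. n0.hot = 27  [given at root]
2. n0.ok = -2  [given at root]
3. n1.hot = 7  [S₀.ok + 9]
4. n1.ok = -1  [S₀.ok + S₀.hot - 26]
5. n2.hot = 16  [S₀.hot + 9]
6. n2.ok = 26  [S₀.hot + S₀.ok + 20]
7. n3.hot = 8  [8]
8. n3.ok = 3  [S₀.ok - 23]
9. n4.wid = true  [S.ok == 3]
10. n4.acc = 4  [S.ok * 3 - 5]
11. n4.key = -8  [S.hot - 16]
12. n5.key = true  [terminal]
13. n6.sig = false  [terminal]
14. n7.key = false  [terminal]
15. n4.off = "um"  ["um"]
16. n8.key = false  [terminal]
17. n3.val = 30  [S.hot + 22]
18. n3.off = 11  [S.ok + S.hot]
19. n9.idx = "nk"  ["nk"]
20. n9.ok = false  [false]
21. n9.hot = "mz"  ["mz"]
22. n10.hot = 6  [len(A.hot) + 4]
23. n10.ok = 14  [len(A.hot) + 12]
24. n11.val = 4  [terminal]
25. n10.val = 15  [S.ok + h.val - 3]
26. n10.off = 27  [S.ok + h.val + 9]
27. n9.sig = false  [S.off > 27]
28. n12.val = 21  [terminal]
29. n2.val = 5  [S₁.off - 6]
30. n2.off = 11  [S₁.val + h.val - 40]
31. n1.val = -1  [S₁.off - 12]
32. n1.off = 5  [S₀.hot - 2]
33. n13.wid = true  [S₀.hot == 27]
34. n13.acc = 2  [S₁.val + 3]
35. n13.key = 4  [S₁.off + S₁.val]
36. n14.idx = "vv"  ["vv"]
37. n14.ok = true  [B.key > 3]
38. n14.hot = "qz"  ["qz"]
39. n15.wid = false  [false]
40. n15.acc = 26  [26]
41. n15.key = -8  [len(A.hot) - 10]
42. n16.hot = 5  [B.acc - 21]
43. n16.ok = 13  [B.acc - 13]
44. n17.val = 5  [terminal]
45. n18.lim = -4  [terminal]
46. n16.val = 22  [f.lim * 2 + 30]
47. n16.off = 10  [h.val * -2 + 20]
48. n19.lim = 11  [terminal]
49. n15.off = "uu"  ["uu"]
50. n20.lim = 7  [terminal]
51. n14.sig = false  [f.lim > 7]
52. n21.val = 15  [terminal]
53. n22.val = 14  [terminal]
54. n13.off = "yk"  ["yk"]
55. n0.val = 2  [S₁.off * 2 - 8]
56. n0.off = 13  [S₀.ok + S₁.off + 10]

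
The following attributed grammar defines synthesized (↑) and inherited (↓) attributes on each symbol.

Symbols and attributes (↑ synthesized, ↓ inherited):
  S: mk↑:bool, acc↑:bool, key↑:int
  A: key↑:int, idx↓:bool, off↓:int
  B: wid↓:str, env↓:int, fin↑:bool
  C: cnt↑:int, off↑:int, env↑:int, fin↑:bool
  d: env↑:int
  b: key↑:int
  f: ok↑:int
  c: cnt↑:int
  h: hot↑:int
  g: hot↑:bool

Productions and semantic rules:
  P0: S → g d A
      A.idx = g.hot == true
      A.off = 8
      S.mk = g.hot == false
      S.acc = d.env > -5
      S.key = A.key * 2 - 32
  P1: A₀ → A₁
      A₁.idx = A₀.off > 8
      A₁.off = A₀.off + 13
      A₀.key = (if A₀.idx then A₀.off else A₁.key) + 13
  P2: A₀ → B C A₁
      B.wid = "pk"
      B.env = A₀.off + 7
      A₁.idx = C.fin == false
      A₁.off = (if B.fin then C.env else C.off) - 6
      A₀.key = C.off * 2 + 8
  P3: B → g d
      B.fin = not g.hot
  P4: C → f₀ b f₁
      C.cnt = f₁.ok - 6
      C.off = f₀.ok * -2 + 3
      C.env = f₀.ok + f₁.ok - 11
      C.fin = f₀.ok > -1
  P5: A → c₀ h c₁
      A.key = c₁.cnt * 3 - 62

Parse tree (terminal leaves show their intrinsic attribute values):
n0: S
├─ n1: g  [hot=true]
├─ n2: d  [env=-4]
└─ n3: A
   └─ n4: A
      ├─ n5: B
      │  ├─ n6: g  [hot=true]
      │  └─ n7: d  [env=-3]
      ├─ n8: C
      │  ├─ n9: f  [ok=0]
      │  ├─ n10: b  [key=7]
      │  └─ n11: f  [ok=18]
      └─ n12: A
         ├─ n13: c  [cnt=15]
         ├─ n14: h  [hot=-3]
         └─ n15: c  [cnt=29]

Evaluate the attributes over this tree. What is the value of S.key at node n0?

10

1. n1.hot = true  [terminal]
2. n2.env = -4  [terminal]
3. n3.idx = true  [g.hot == true]
4. n3.off = 8  [8]
5. n4.idx = false  [A₀.off > 8]
6. n4.off = 21  [A₀.off + 13]
7. n5.wid = "pk"  ["pk"]
8. n5.env = 28  [A₀.off + 7]
9. n6.hot = true  [terminal]
10. n7.env = -3  [terminal]
11. n5.fin = false  [not g.hot]
12. n9.ok = 0  [terminal]
13. n10.key = 7  [terminal]
14. n11.ok = 18  [terminal]
15. n8.cnt = 12  [f₁.ok - 6]
16. n8.off = 3  [f₀.ok * -2 + 3]
17. n8.env = 7  [f₀.ok + f₁.ok - 11]
18. n8.fin = true  [f₀.ok > -1]
19. n12.idx = false  [C.fin == false]
20. n12.off = -3  [(if B.fin then C.env else C.off) - 6]
21. n13.cnt = 15  [terminal]
22. n14.hot = -3  [terminal]
23. n15.cnt = 29  [terminal]
24. n12.key = 25  [c₁.cnt * 3 - 62]
25. n4.key = 14  [C.off * 2 + 8]
26. n3.key = 21  [(if A₀.idx then A₀.off else A₁.key) + 13]
27. n0.mk = false  [g.hot == false]
28. n0.acc = true  [d.env > -5]
29. n0.key = 10  [A.key * 2 - 32]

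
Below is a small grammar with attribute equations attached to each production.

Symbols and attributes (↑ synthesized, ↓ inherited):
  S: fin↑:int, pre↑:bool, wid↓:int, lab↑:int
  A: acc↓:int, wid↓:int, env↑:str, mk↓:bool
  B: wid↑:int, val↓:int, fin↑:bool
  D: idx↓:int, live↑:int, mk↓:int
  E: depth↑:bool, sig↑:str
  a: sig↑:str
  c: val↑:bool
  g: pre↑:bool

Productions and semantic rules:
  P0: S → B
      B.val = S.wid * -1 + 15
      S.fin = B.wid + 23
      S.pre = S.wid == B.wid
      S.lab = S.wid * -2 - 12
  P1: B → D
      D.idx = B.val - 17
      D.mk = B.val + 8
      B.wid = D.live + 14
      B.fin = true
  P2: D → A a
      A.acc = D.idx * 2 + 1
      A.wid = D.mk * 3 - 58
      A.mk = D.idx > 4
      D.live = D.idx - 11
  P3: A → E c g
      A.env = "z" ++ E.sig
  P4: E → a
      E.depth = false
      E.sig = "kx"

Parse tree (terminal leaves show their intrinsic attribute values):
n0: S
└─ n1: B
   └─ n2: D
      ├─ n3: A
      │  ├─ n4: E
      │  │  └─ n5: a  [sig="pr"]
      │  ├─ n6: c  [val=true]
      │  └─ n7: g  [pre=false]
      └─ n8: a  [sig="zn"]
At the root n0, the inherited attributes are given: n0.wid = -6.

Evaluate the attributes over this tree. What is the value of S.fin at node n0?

30

1. n0.wid = -6  [given at root]
2. n1.val = 21  [S.wid * -1 + 15]
3. n2.idx = 4  [B.val - 17]
4. n2.mk = 29  [B.val + 8]
5. n3.acc = 9  [D.idx * 2 + 1]
6. n3.wid = 29  [D.mk * 3 - 58]
7. n3.mk = false  [D.idx > 4]
8. n5.sig = "pr"  [terminal]
9. n4.depth = false  [false]
10. n4.sig = "kx"  ["kx"]
11. n6.val = true  [terminal]
12. n7.pre = false  [terminal]
13. n3.env = "zkx"  ["z" ++ E.sig]
14. n8.sig = "zn"  [terminal]
15. n2.live = -7  [D.idx - 11]
16. n1.wid = 7  [D.live + 14]
17. n1.fin = true  [true]
18. n0.fin = 30  [B.wid + 23]
19. n0.pre = false  [S.wid == B.wid]
20. n0.lab = 0  [S.wid * -2 - 12]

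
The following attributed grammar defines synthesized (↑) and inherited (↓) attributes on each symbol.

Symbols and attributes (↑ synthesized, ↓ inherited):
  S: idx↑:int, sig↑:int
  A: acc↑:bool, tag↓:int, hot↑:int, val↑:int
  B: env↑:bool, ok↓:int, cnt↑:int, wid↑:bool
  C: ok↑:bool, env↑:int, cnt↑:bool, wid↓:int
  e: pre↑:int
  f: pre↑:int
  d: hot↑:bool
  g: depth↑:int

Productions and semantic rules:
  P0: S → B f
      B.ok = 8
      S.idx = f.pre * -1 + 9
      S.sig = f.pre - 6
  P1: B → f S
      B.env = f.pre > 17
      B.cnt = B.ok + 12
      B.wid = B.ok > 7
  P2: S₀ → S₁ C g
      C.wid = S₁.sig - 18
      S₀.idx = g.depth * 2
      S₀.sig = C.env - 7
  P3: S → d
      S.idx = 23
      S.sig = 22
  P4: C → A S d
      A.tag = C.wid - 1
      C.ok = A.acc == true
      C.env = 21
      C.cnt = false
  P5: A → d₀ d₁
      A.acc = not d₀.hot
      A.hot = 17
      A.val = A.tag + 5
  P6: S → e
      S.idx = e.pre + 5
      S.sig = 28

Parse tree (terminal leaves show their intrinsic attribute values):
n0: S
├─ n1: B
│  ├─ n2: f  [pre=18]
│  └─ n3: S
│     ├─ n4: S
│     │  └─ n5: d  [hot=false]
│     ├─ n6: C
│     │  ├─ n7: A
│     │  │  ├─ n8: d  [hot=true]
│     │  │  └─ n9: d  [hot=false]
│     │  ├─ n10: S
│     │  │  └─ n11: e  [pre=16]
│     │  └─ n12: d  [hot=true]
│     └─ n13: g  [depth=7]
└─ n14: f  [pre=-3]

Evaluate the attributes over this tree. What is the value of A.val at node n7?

8

1. n1.ok = 8  [8]
2. n2.pre = 18  [terminal]
3. n5.hot = false  [terminal]
4. n4.idx = 23  [23]
5. n4.sig = 22  [22]
6. n6.wid = 4  [S₁.sig - 18]
7. n7.tag = 3  [C.wid - 1]
8. n8.hot = true  [terminal]
9. n9.hot = false  [terminal]
10. n7.acc = false  [not d₀.hot]
11. n7.hot = 17  [17]
12. n7.val = 8  [A.tag + 5]
13. n11.pre = 16  [terminal]
14. n10.idx = 21  [e.pre + 5]
15. n10.sig = 28  [28]
16. n12.hot = true  [terminal]
17. n6.ok = false  [A.acc == true]
18. n6.env = 21  [21]
19. n6.cnt = false  [false]
20. n13.depth = 7  [terminal]
21. n3.idx = 14  [g.depth * 2]
22. n3.sig = 14  [C.env - 7]
23. n1.env = true  [f.pre > 17]
24. n1.cnt = 20  [B.ok + 12]
25. n1.wid = true  [B.ok > 7]
26. n14.pre = -3  [terminal]
27. n0.idx = 12  [f.pre * -1 + 9]
28. n0.sig = -9  [f.pre - 6]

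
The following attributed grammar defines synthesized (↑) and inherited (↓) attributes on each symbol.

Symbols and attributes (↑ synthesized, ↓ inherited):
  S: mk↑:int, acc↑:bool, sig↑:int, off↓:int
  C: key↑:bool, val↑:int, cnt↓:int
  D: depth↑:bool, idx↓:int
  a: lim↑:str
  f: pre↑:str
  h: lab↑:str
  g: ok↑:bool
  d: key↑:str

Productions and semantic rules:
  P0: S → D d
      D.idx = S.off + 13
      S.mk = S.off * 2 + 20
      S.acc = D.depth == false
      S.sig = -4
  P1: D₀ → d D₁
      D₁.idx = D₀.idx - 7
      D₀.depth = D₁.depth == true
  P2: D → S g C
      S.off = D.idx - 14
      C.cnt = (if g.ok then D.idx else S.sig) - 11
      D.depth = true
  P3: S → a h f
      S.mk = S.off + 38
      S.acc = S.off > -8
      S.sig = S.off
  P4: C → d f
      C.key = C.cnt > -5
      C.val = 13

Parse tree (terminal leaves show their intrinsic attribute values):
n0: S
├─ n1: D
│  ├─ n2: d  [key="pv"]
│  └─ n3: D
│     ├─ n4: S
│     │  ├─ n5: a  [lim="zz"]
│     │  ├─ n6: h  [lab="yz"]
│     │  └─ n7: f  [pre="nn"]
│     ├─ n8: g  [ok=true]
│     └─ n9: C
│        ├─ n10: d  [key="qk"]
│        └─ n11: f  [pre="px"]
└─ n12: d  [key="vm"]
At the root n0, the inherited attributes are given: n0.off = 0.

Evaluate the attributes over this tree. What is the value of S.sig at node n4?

1. n0.off = 0  [given at root]
2. n1.idx = 13  [S.off + 13]
3. n2.key = "pv"  [terminal]
4. n3.idx = 6  [D₀.idx - 7]
5. n4.off = -8  [D.idx - 14]
6. n5.lim = "zz"  [terminal]
7. n6.lab = "yz"  [terminal]
8. n7.pre = "nn"  [terminal]
9. n4.mk = 30  [S.off + 38]
10. n4.acc = false  [S.off > -8]
11. n4.sig = -8  [S.off]
12. n8.ok = true  [terminal]
13. n9.cnt = -5  [(if g.ok then D.idx else S.sig) - 11]
14. n10.key = "qk"  [terminal]
15. n11.pre = "px"  [terminal]
16. n9.key = false  [C.cnt > -5]
17. n9.val = 13  [13]
18. n3.depth = true  [true]
19. n1.depth = true  [D₁.depth == true]
20. n12.key = "vm"  [terminal]
21. n0.mk = 20  [S.off * 2 + 20]
22. n0.acc = false  [D.depth == false]
23. n0.sig = -4  [-4]

-8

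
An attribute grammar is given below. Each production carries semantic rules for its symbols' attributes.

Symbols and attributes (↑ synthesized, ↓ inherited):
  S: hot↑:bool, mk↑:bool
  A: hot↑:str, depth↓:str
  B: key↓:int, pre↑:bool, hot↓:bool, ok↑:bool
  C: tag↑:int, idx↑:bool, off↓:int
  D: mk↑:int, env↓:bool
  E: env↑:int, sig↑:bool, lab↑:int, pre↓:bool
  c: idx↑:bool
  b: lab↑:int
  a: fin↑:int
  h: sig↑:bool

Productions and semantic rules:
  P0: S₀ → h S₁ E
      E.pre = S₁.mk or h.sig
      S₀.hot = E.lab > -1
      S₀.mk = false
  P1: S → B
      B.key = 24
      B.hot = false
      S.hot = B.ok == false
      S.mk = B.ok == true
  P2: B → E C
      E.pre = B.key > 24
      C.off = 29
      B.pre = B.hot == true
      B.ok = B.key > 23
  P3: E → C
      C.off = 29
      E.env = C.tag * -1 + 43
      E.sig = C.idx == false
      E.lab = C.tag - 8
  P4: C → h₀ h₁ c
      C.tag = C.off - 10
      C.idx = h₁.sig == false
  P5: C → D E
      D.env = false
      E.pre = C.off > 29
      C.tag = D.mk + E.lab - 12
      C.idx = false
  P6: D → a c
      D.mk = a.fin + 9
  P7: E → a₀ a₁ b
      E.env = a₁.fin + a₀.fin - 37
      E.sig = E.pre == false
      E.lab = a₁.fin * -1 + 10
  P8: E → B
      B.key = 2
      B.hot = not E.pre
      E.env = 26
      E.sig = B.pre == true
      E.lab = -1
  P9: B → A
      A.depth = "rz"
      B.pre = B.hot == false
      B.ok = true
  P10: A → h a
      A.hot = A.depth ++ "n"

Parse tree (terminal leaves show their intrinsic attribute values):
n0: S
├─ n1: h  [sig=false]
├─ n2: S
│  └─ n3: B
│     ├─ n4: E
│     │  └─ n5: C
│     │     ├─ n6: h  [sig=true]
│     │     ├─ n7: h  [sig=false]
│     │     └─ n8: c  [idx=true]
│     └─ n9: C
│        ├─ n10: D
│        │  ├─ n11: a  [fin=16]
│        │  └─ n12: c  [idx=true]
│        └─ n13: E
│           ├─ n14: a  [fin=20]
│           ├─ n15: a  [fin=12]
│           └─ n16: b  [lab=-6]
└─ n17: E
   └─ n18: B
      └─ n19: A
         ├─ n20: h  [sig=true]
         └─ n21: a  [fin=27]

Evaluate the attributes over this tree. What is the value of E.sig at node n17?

true

1. n1.sig = false  [terminal]
2. n3.key = 24  [24]
3. n3.hot = false  [false]
4. n4.pre = false  [B.key > 24]
5. n5.off = 29  [29]
6. n6.sig = true  [terminal]
7. n7.sig = false  [terminal]
8. n8.idx = true  [terminal]
9. n5.tag = 19  [C.off - 10]
10. n5.idx = true  [h₁.sig == false]
11. n4.env = 24  [C.tag * -1 + 43]
12. n4.sig = false  [C.idx == false]
13. n4.lab = 11  [C.tag - 8]
14. n9.off = 29  [29]
15. n10.env = false  [false]
16. n11.fin = 16  [terminal]
17. n12.idx = true  [terminal]
18. n10.mk = 25  [a.fin + 9]
19. n13.pre = false  [C.off > 29]
20. n14.fin = 20  [terminal]
21. n15.fin = 12  [terminal]
22. n16.lab = -6  [terminal]
23. n13.env = -5  [a₁.fin + a₀.fin - 37]
24. n13.sig = true  [E.pre == false]
25. n13.lab = -2  [a₁.fin * -1 + 10]
26. n9.tag = 11  [D.mk + E.lab - 12]
27. n9.idx = false  [false]
28. n3.pre = false  [B.hot == true]
29. n3.ok = true  [B.key > 23]
30. n2.hot = false  [B.ok == false]
31. n2.mk = true  [B.ok == true]
32. n17.pre = true  [S₁.mk or h.sig]
33. n18.key = 2  [2]
34. n18.hot = false  [not E.pre]
35. n19.depth = "rz"  ["rz"]
36. n20.sig = true  [terminal]
37. n21.fin = 27  [terminal]
38. n19.hot = "rzn"  [A.depth ++ "n"]
39. n18.pre = true  [B.hot == false]
40. n18.ok = true  [true]
41. n17.env = 26  [26]
42. n17.sig = true  [B.pre == true]
43. n17.lab = -1  [-1]
44. n0.hot = false  [E.lab > -1]
45. n0.mk = false  [false]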